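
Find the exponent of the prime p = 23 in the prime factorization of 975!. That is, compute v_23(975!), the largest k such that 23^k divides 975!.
v_23(975!) = 43

Legendre's formula: v_p(n!) = Σ_{k ≥ 1} ⌊n / p^k⌋. For p = 23, n = 975, the terms are:
  ⌊975/23^1⌋ = ⌊975/23⌋ = 42
  ⌊975/23^2⌋ = ⌊975/529⌋ = 1
(the next term ⌊975/23^3⌋ = 0, terminating the sum). Summing: v_23(975!) = 42 + 1 = 43.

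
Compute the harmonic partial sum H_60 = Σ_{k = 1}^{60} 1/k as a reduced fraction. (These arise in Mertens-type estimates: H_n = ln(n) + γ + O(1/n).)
H_60 = 15117092380124150817026911/3230237388259077233637600

Direct summation: H_60 = 1 + 1/2 + ... + 1/60. The least common denominator is lcm(1, ..., 60) = 9690712164777231700912800; over this denominator the numerator is 9690712164777231700912800 + 4845356082388615850456400 + 3230237388259077233637600 + 2422678041194307925228200 + 1938142432955446340182560 + 1615118694129538616818800 + 1384387452111033100130400 + 1211339020597153962614100 + 1076745796086359077879200 + 969071216477723170091280 + 880973833161566518264800 + 807559347064769308409400 + 745439397290556284685600 + 692193726055516550065200 + 646047477651815446727520 + 605669510298576981307050 + 570041892045719511818400 + 538372898043179538939600 + 510037482356696405311200 + 484535608238861585045640 + 461462484037011033376800 + 440486916580783259132400 + 421335311512053552213600 + 403779673532384654204700 + 387628486591089268036512 + 372719698645278142342800 + 358915265362119692626400 + 346096863027758275032600 + 334162488440594196583200 + 323023738825907723363760 + 312603618218620377448800 + 302834755149288490653525 + 293657944387188839421600 + 285020946022859755909200 + 276877490422206620026080 + 269186449021589769469800 + 261911139588573829754400 + 255018741178348202655600 + 248479799096852094895200 + 242267804119430792522820 + 236358833287249553680800 + 230731242018505516688400 + 225365399180865853509600 + 220243458290391629566200 + 215349159217271815575840 + 210667655756026776106800 + 206185365208026206402400 + 201889836766192327102350 + 197769636015861871447200 + 193814243295544634018256 + 190013964015239837272800 + 186359849322639071171400 + 182843625750513805677600 + 179457632681059846313200 + 176194766632313303652960 + 173048431513879137516300 + 170012494118898801770400 + 167081244220297098291600 + 164249358725037825439200 + 161511869412953861681880 = 45351277140372452451080733, so H_60 = 45351277140372452451080733/9690712164777231700912800; reducing by gcd(45351277140372452451080733, 9690712164777231700912800) = 3 gives 15117092380124150817026911/3230237388259077233637600 ≈ 4.67987. (The PNT-adjacent estimate ln(60) + γ ≈ 4.67156 matches within O(1/n).)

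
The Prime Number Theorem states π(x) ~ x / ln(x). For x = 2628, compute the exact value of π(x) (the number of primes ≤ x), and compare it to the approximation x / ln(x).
π(2628) = 381;  x/ln(x) ≈ 333.76;  relative error ≈ 12.40%.

Directly count primes up to 2628: π(2628) = 381. The PNT approximation gives 2628/ln(2628) ≈ 2628/7.87398 ≈ 333.76. Relative error (π(x) − x/ln(x)) / π(x) ≈ 12.40%; the approximation is known to undercount slightly (Li(x) is a better estimate).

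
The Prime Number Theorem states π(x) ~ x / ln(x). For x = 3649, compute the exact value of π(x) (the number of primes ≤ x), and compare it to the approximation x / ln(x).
π(3649) = 510;  x/ln(x) ≈ 444.88;  relative error ≈ 12.77%.

Directly count primes up to 3649: π(3649) = 510. The PNT approximation gives 3649/ln(3649) ≈ 3649/8.20221 ≈ 444.88. Relative error (π(x) − x/ln(x)) / π(x) ≈ 12.77%; the approximation is known to undercount slightly (Li(x) is a better estimate).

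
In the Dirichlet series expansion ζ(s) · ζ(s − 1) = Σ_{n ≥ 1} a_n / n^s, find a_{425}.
σ(425) = 558

In the product (Σ m^0/m^s)(Σ k / k^s) = Σ (Σ_{d | n} d) / n^s, the coefficient of 1/n^s is σ(n) = Σ_{d | n} d. For n = 425, divisors are [1, 5, 17, 25, 85, 425]; summing: σ(425) = 558.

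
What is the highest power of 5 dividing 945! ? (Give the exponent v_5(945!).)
v_5(945!) = 234

Legendre's formula: v_p(n!) = Σ_{k ≥ 1} ⌊n / p^k⌋. For p = 5, n = 945, the terms are:
  ⌊945/5^1⌋ = ⌊945/5⌋ = 189
  ⌊945/5^2⌋ = ⌊945/25⌋ = 37
  ⌊945/5^3⌋ = ⌊945/125⌋ = 7
  ⌊945/5^4⌋ = ⌊945/625⌋ = 1
(the next term ⌊945/5^5⌋ = 0, terminating the sum). Summing: v_5(945!) = 189 + 37 + 7 + 1 = 234.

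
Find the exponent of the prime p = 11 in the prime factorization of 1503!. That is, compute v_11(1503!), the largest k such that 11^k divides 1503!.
v_11(1503!) = 149

Legendre's formula: v_p(n!) = Σ_{k ≥ 1} ⌊n / p^k⌋. For p = 11, n = 1503, the terms are:
  ⌊1503/11^1⌋ = ⌊1503/11⌋ = 136
  ⌊1503/11^2⌋ = ⌊1503/121⌋ = 12
  ⌊1503/11^3⌋ = ⌊1503/1331⌋ = 1
(the next term ⌊1503/11^4⌋ = 0, terminating the sum). Summing: v_11(1503!) = 136 + 12 + 1 = 149.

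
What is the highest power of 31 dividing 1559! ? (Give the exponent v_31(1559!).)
v_31(1559!) = 51

Legendre's formula: v_p(n!) = Σ_{k ≥ 1} ⌊n / p^k⌋. For p = 31, n = 1559, the terms are:
  ⌊1559/31^1⌋ = ⌊1559/31⌋ = 50
  ⌊1559/31^2⌋ = ⌊1559/961⌋ = 1
(the next term ⌊1559/31^3⌋ = 0, terminating the sum). Summing: v_31(1559!) = 50 + 1 = 51.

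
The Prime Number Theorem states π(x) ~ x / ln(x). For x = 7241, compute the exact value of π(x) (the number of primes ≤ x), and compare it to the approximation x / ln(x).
π(7241) = 925;  x/ln(x) ≈ 814.74;  relative error ≈ 11.92%.

Directly count primes up to 7241: π(7241) = 925. The PNT approximation gives 7241/ln(7241) ≈ 7241/8.88751 ≈ 814.74. Relative error (π(x) − x/ln(x)) / π(x) ≈ 11.92%; the approximation is known to undercount slightly (Li(x) is a better estimate).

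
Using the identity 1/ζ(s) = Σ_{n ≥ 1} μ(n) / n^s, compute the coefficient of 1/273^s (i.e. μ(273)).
μ(273) = -1

Factor n = 273 = 3 · 7 · 13. μ(n) = 0 if any exponent ≥ 2 (not squarefree); otherwise μ(n) = (−1)^{ω(n)} where ω(n) is the number of distinct prime factors. Applying: μ(273) = -1.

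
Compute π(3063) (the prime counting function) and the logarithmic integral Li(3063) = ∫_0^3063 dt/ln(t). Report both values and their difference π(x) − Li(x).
π(3063) = 438;  Li(3063) ≈ 450.62;  π(x) − Li(x) ≈ -12.62.

Direct count of primes ≤ 3063 gives π(3063) = 438. Numerical evaluation of the logarithmic integral gives Li(3063) ≈ 450.62. The difference π(x) − Li(x) ≈ -12.62 is typically negative for small/moderate x (Li(x) overestimates), though Littlewood's theorem shows this sign changes infinitely often.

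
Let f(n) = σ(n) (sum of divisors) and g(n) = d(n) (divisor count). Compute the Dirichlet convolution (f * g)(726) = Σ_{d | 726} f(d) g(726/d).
(σ * d)(726) = 4800

Divisors of 726: [1, 2, 3, 6, 11, 22, 33, 66, 121, 242, 363, 726]. For each d | 726:
  d = 1: σ(1) · d(726/1) = 1 · 12 = 12
  d = 2: σ(2) · d(726/2) = 3 · 6 = 18
  d = 3: σ(3) · d(726/3) = 4 · 6 = 24
  d = 6: σ(6) · d(726/6) = 12 · 3 = 36
  d = 11: σ(11) · d(726/11) = 12 · 8 = 96
  d = 22: σ(22) · d(726/22) = 36 · 4 = 144
  d = 33: σ(33) · d(726/33) = 48 · 4 = 192
  d = 66: σ(66) · d(726/66) = 144 · 2 = 288
  d = 121: σ(121) · d(726/121) = 133 · 4 = 532
  d = 242: σ(242) · d(726/242) = 399 · 2 = 798
  d = 363: σ(363) · d(726/363) = 532 · 2 = 1064
  d = 726: σ(726) · d(726/726) = 1596 · 1 = 1596
Summing: (σ * d)(726) = 12 + 18 + 24 + 36 + 96 + 144 + 192 + 288 + 532 + 798 + 1064 + 1596 = 4800.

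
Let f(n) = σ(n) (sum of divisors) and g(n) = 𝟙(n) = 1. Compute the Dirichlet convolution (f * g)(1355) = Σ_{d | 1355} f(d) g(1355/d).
(σ * 𝟙)(1355) = 1911

Divisors of 1355: [1, 5, 271, 1355]. For each d | 1355:
  d = 1: σ(1) · 𝟙(1355/1) = 1 · 1 = 1
  d = 5: σ(5) · 𝟙(1355/5) = 6 · 1 = 6
  d = 271: σ(271) · 𝟙(1355/271) = 272 · 1 = 272
  d = 1355: σ(1355) · 𝟙(1355/1355) = 1632 · 1 = 1632
Summing: (σ * 𝟙)(1355) = 1 + 6 + 272 + 1632 = 1911.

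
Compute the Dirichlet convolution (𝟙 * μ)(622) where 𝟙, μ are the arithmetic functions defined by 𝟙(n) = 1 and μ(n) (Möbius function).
(𝟙 * μ)(622) = 0

Divisors of 622: [1, 2, 311, 622]. For each d | 622:
  d = 1: 𝟙(1) · μ(622/1) = 1 · 1 = 1
  d = 2: 𝟙(2) · μ(622/2) = 1 · -1 = -1
  d = 311: 𝟙(311) · μ(622/311) = 1 · -1 = -1
  d = 622: 𝟙(622) · μ(622/622) = 1 · 1 = 1
Summing: (𝟙 * μ)(622) = 1 + -1 + -1 + 1 = 0.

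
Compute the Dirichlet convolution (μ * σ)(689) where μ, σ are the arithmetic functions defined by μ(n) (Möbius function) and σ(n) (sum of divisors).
(μ * σ)(689) = 689

Divisors of 689: [1, 13, 53, 689]. For each d | 689:
  d = 1: μ(1) · σ(689/1) = 1 · 756 = 756
  d = 13: μ(13) · σ(689/13) = -1 · 54 = -54
  d = 53: μ(53) · σ(689/53) = -1 · 14 = -14
  d = 689: μ(689) · σ(689/689) = 1 · 1 = 1
Summing: (μ * σ)(689) = 756 + -54 + -14 + 1 = 689.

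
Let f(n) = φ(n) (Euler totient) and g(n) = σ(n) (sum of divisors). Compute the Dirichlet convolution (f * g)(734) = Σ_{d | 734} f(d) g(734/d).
(φ * σ)(734) = 2936

Divisors of 734: [1, 2, 367, 734]. For each d | 734:
  d = 1: φ(1) · σ(734/1) = 1 · 1104 = 1104
  d = 2: φ(2) · σ(734/2) = 1 · 368 = 368
  d = 367: φ(367) · σ(734/367) = 366 · 3 = 1098
  d = 734: φ(734) · σ(734/734) = 366 · 1 = 366
Summing: (φ * σ)(734) = 1104 + 368 + 1098 + 366 = 2936.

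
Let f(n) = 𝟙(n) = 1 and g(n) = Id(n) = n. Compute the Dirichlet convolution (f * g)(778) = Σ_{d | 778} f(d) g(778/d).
(𝟙 * Id)(778) = 1170

Divisors of 778: [1, 2, 389, 778]. For each d | 778:
  d = 1: 𝟙(1) · Id(778/1) = 1 · 778 = 778
  d = 2: 𝟙(2) · Id(778/2) = 1 · 389 = 389
  d = 389: 𝟙(389) · Id(778/389) = 1 · 2 = 2
  d = 778: 𝟙(778) · Id(778/778) = 1 · 1 = 1
Summing: (𝟙 * Id)(778) = 778 + 389 + 2 + 1 = 1170.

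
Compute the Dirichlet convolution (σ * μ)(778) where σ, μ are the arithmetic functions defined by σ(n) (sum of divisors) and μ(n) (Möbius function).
(σ * μ)(778) = 778

Divisors of 778: [1, 2, 389, 778]. For each d | 778:
  d = 1: σ(1) · μ(778/1) = 1 · 1 = 1
  d = 2: σ(2) · μ(778/2) = 3 · -1 = -3
  d = 389: σ(389) · μ(778/389) = 390 · -1 = -390
  d = 778: σ(778) · μ(778/778) = 1170 · 1 = 1170
Summing: (σ * μ)(778) = 1 + -3 + -390 + 1170 = 778.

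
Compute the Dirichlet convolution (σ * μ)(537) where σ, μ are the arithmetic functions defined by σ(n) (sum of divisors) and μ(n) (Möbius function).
(σ * μ)(537) = 537

Divisors of 537: [1, 3, 179, 537]. For each d | 537:
  d = 1: σ(1) · μ(537/1) = 1 · 1 = 1
  d = 3: σ(3) · μ(537/3) = 4 · -1 = -4
  d = 179: σ(179) · μ(537/179) = 180 · -1 = -180
  d = 537: σ(537) · μ(537/537) = 720 · 1 = 720
Summing: (σ * μ)(537) = 1 + -4 + -180 + 720 = 537.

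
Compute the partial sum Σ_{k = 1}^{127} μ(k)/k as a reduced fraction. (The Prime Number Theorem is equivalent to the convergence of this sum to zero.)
Σ μ(k)/k = -228455996623300386843096283835194191857230682/401447693933303618909444119902604513664588524773

Values of μ(k) for 1 ≤ k ≤ 127: μ(1) = 1, μ(2) = -1, μ(3) = -1, μ(5) = -1, μ(6) = 1, μ(7) = -1, μ(10) = 1, μ(11) = -1, μ(13) = -1, μ(14) = 1, μ(15) = 1, μ(17) = -1, μ(19) = -1, μ(21) = 1, μ(22) = 1, μ(23) = -1, μ(26) = 1, μ(29) = -1, μ(30) = -1, μ(31) = -1, μ(33) = 1, μ(34) = 1, μ(35) = 1, μ(37) = -1, μ(38) = 1, μ(39) = 1, μ(41) = -1, μ(42) = -1, μ(43) = -1, μ(46) = 1, μ(47) = -1, μ(51) = 1, μ(53) = -1, μ(55) = 1, μ(57) = 1, μ(58) = 1, μ(59) = -1, μ(61) = -1, μ(62) = 1, μ(65) = 1, μ(66) = -1, μ(67) = -1, μ(69) = 1, μ(70) = -1, μ(71) = -1, μ(73) = -1, μ(74) = 1, μ(77) = 1, μ(78) = -1, μ(79) = -1, μ(82) = 1, μ(83) = -1, μ(85) = 1, μ(86) = 1, μ(87) = 1, μ(89) = -1, μ(91) = 1, μ(93) = 1, μ(94) = 1, μ(95) = 1, μ(97) = -1, μ(101) = -1, μ(102) = -1, μ(103) = -1, μ(105) = -1, μ(106) = 1, μ(107) = -1, μ(109) = -1, μ(110) = -1, μ(111) = 1, μ(113) = -1, μ(114) = -1, μ(115) = 1, μ(118) = 1, μ(119) = 1, μ(122) = 1, μ(123) = 1, μ(127) = -1, with μ = 0 on non-squarefree integers. Summing μ(k)/k for k where μ(k) ≠ 0 gives -228455996623300386843096283835194191857230682/401447693933303618909444119902604513664588524773 ≈ -0.0006. (PNT ⟺ this sum → 0 as n → ∞.)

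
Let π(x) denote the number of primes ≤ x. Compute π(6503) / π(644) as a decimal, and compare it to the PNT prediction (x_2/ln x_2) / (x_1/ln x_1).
π(6503)/π(644) = 842/117 ≈ 7.1966;  PNT prediction ≈ 7.4384.

π(644) = 117 and π(6503) = 842, so π(6503)/π(644) ≈ 7.1966. The PNT-predicted ratio is (6503/ln(6503)) / (644/ln(644)) ≈ 7.4384. The two agree to within a few percent, as expected.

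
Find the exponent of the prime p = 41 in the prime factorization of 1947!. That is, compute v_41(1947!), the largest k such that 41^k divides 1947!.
v_41(1947!) = 48

Legendre's formula: v_p(n!) = Σ_{k ≥ 1} ⌊n / p^k⌋. For p = 41, n = 1947, the terms are:
  ⌊1947/41^1⌋ = ⌊1947/41⌋ = 47
  ⌊1947/41^2⌋ = ⌊1947/1681⌋ = 1
(the next term ⌊1947/41^3⌋ = 0, terminating the sum). Summing: v_41(1947!) = 47 + 1 = 48.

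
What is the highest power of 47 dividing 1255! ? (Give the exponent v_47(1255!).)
v_47(1255!) = 26

Legendre's formula: v_p(n!) = Σ_{k ≥ 1} ⌊n / p^k⌋. For p = 47, n = 1255, the terms are:
  ⌊1255/47^1⌋ = ⌊1255/47⌋ = 26
(the next term ⌊1255/47^2⌋ = 0, terminating the sum). Summing: v_47(1255!) = 26 = 26.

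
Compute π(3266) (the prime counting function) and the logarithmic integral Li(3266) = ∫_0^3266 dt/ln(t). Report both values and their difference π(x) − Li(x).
π(3266) = 461;  Li(3266) ≈ 475.81;  π(x) − Li(x) ≈ -14.81.

Direct count of primes ≤ 3266 gives π(3266) = 461. Numerical evaluation of the logarithmic integral gives Li(3266) ≈ 475.81. The difference π(x) − Li(x) ≈ -14.81 is typically negative for small/moderate x (Li(x) overestimates), though Littlewood's theorem shows this sign changes infinitely often.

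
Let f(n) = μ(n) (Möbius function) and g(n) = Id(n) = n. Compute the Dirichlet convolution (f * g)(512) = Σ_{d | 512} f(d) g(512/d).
(μ * Id)(512) = 256

Divisors of 512: [1, 2, 4, 8, 16, 32, 64, 128, 256, 512]. For each d | 512:
  d = 1: μ(1) · Id(512/1) = 1 · 512 = 512
  d = 2: μ(2) · Id(512/2) = -1 · 256 = -256
  d = 4: μ(4) · Id(512/4) = 0 · 128 = 0
  d = 8: μ(8) · Id(512/8) = 0 · 64 = 0
  d = 16: μ(16) · Id(512/16) = 0 · 32 = 0
  d = 32: μ(32) · Id(512/32) = 0 · 16 = 0
  d = 64: μ(64) · Id(512/64) = 0 · 8 = 0
  d = 128: μ(128) · Id(512/128) = 0 · 4 = 0
  d = 256: μ(256) · Id(512/256) = 0 · 2 = 0
  d = 512: μ(512) · Id(512/512) = 0 · 1 = 0
Summing: (μ * Id)(512) = 512 + -256 + 0 + 0 + 0 + 0 + 0 + 0 + 0 + 0 = 256.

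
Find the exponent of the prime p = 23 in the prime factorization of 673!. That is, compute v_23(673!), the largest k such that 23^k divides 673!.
v_23(673!) = 30

Legendre's formula: v_p(n!) = Σ_{k ≥ 1} ⌊n / p^k⌋. For p = 23, n = 673, the terms are:
  ⌊673/23^1⌋ = ⌊673/23⌋ = 29
  ⌊673/23^2⌋ = ⌊673/529⌋ = 1
(the next term ⌊673/23^3⌋ = 0, terminating the sum). Summing: v_23(673!) = 29 + 1 = 30.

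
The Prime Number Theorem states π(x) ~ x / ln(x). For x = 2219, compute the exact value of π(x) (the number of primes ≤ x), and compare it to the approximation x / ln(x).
π(2219) = 330;  x/ln(x) ≈ 288.00;  relative error ≈ 12.73%.

Directly count primes up to 2219: π(2219) = 330. The PNT approximation gives 2219/ln(2219) ≈ 2219/7.70481 ≈ 288.00. Relative error (π(x) − x/ln(x)) / π(x) ≈ 12.73%; the approximation is known to undercount slightly (Li(x) is a better estimate).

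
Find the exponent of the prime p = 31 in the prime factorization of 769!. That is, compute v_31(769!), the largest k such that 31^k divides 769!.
v_31(769!) = 24

Legendre's formula: v_p(n!) = Σ_{k ≥ 1} ⌊n / p^k⌋. For p = 31, n = 769, the terms are:
  ⌊769/31^1⌋ = ⌊769/31⌋ = 24
(the next term ⌊769/31^2⌋ = 0, terminating the sum). Summing: v_31(769!) = 24 = 24.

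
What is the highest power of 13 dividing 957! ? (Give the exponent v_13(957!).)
v_13(957!) = 78

Legendre's formula: v_p(n!) = Σ_{k ≥ 1} ⌊n / p^k⌋. For p = 13, n = 957, the terms are:
  ⌊957/13^1⌋ = ⌊957/13⌋ = 73
  ⌊957/13^2⌋ = ⌊957/169⌋ = 5
(the next term ⌊957/13^3⌋ = 0, terminating the sum). Summing: v_13(957!) = 73 + 5 = 78.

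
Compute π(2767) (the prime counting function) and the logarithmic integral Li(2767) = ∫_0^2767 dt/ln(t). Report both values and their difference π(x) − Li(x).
π(2767) = 403;  Li(2767) ≈ 413.51;  π(x) − Li(x) ≈ -10.51.

Direct count of primes ≤ 2767 gives π(2767) = 403. Numerical evaluation of the logarithmic integral gives Li(2767) ≈ 413.51. The difference π(x) − Li(x) ≈ -10.51 is typically negative for small/moderate x (Li(x) overestimates), though Littlewood's theorem shows this sign changes infinitely often.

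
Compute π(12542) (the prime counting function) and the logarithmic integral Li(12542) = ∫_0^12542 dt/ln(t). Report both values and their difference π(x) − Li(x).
π(12542) = 1498;  Li(12542) ≈ 1518.67;  π(x) − Li(x) ≈ -20.67.

Direct count of primes ≤ 12542 gives π(12542) = 1498. Numerical evaluation of the logarithmic integral gives Li(12542) ≈ 1518.67. The difference π(x) − Li(x) ≈ -20.67 is typically negative for small/moderate x (Li(x) overestimates), though Littlewood's theorem shows this sign changes infinitely often.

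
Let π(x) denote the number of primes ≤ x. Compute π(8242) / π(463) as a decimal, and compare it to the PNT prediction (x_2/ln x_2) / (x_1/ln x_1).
π(8242)/π(463) = 1034/90 ≈ 11.4889;  PNT prediction ≈ 12.1171.

π(463) = 90 and π(8242) = 1034, so π(8242)/π(463) ≈ 11.4889. The PNT-predicted ratio is (8242/ln(8242)) / (463/ln(463)) ≈ 12.1171. The two agree to within a few percent, as expected.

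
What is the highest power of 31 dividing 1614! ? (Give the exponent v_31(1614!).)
v_31(1614!) = 53

Legendre's formula: v_p(n!) = Σ_{k ≥ 1} ⌊n / p^k⌋. For p = 31, n = 1614, the terms are:
  ⌊1614/31^1⌋ = ⌊1614/31⌋ = 52
  ⌊1614/31^2⌋ = ⌊1614/961⌋ = 1
(the next term ⌊1614/31^3⌋ = 0, terminating the sum). Summing: v_31(1614!) = 52 + 1 = 53.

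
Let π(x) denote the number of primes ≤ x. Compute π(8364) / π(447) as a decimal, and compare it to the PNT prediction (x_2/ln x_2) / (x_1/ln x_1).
π(8364)/π(447) = 1047/86 ≈ 12.1744;  PNT prediction ≈ 12.6430.

π(447) = 86 and π(8364) = 1047, so π(8364)/π(447) ≈ 12.1744. The PNT-predicted ratio is (8364/ln(8364)) / (447/ln(447)) ≈ 12.6430. The two agree to within a few percent, as expected.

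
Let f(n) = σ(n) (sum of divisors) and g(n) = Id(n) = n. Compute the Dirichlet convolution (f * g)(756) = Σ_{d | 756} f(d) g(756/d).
(σ * Id)(756) = 36210

Divisors of 756: [1, 2, 3, 4, 6, 7, 9, 12, 14, 18, 21, 27, 28, 36, 42, 54, 63, 84, 108, 126, 189, 252, 378, 756]. For each d | 756:
  d = 1: σ(1) · Id(756/1) = 1 · 756 = 756
  d = 2: σ(2) · Id(756/2) = 3 · 378 = 1134
  d = 3: σ(3) · Id(756/3) = 4 · 252 = 1008
  d = 4: σ(4) · Id(756/4) = 7 · 189 = 1323
  d = 6: σ(6) · Id(756/6) = 12 · 126 = 1512
  d = 7: σ(7) · Id(756/7) = 8 · 108 = 864
  d = 9: σ(9) · Id(756/9) = 13 · 84 = 1092
  d = 12: σ(12) · Id(756/12) = 28 · 63 = 1764
  d = 14: σ(14) · Id(756/14) = 24 · 54 = 1296
  d = 18: σ(18) · Id(756/18) = 39 · 42 = 1638
  d = 21: σ(21) · Id(756/21) = 32 · 36 = 1152
  d = 27: σ(27) · Id(756/27) = 40 · 28 = 1120
  d = 28: σ(28) · Id(756/28) = 56 · 27 = 1512
  d = 36: σ(36) · Id(756/36) = 91 · 21 = 1911
  d = 42: σ(42) · Id(756/42) = 96 · 18 = 1728
  d = 54: σ(54) · Id(756/54) = 120 · 14 = 1680
  d = 63: σ(63) · Id(756/63) = 104 · 12 = 1248
  d = 84: σ(84) · Id(756/84) = 224 · 9 = 2016
  d = 108: σ(108) · Id(756/108) = 280 · 7 = 1960
  d = 126: σ(126) · Id(756/126) = 312 · 6 = 1872
  d = 189: σ(189) · Id(756/189) = 320 · 4 = 1280
  d = 252: σ(252) · Id(756/252) = 728 · 3 = 2184
  d = 378: σ(378) · Id(756/378) = 960 · 2 = 1920
  d = 756: σ(756) · Id(756/756) = 2240 · 1 = 2240
Summing: (σ * Id)(756) = 756 + 1134 + 1008 + 1323 + 1512 + 864 + 1092 + 1764 + 1296 + 1638 + 1152 + 1120 + 1512 + 1911 + 1728 + 1680 + 1248 + 2016 + 1960 + 1872 + 1280 + 2184 + 1920 + 2240 = 36210.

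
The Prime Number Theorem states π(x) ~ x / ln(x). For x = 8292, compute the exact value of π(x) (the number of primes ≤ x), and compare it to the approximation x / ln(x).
π(8292) = 1040;  x/ln(x) ≈ 918.98;  relative error ≈ 11.64%.

Directly count primes up to 8292: π(8292) = 1040. The PNT approximation gives 8292/ln(8292) ≈ 8292/9.02305 ≈ 918.98. Relative error (π(x) − x/ln(x)) / π(x) ≈ 11.64%; the approximation is known to undercount slightly (Li(x) is a better estimate).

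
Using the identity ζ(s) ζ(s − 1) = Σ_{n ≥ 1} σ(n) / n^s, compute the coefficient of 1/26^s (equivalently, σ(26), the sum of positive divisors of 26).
σ(26) = 42

In the product (Σ m^0/m^s)(Σ k / k^s) = Σ (Σ_{d | n} d) / n^s, the coefficient of 1/n^s is σ(n) = Σ_{d | n} d. For n = 26, divisors are [1, 2, 13, 26]; summing: σ(26) = 42.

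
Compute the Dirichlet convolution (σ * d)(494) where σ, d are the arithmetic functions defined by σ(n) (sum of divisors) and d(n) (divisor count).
(σ * d)(494) = 1760

Divisors of 494: [1, 2, 13, 19, 26, 38, 247, 494]. For each d | 494:
  d = 1: σ(1) · d(494/1) = 1 · 8 = 8
  d = 2: σ(2) · d(494/2) = 3 · 4 = 12
  d = 13: σ(13) · d(494/13) = 14 · 4 = 56
  d = 19: σ(19) · d(494/19) = 20 · 4 = 80
  d = 26: σ(26) · d(494/26) = 42 · 2 = 84
  d = 38: σ(38) · d(494/38) = 60 · 2 = 120
  d = 247: σ(247) · d(494/247) = 280 · 2 = 560
  d = 494: σ(494) · d(494/494) = 840 · 1 = 840
Summing: (σ * d)(494) = 8 + 12 + 56 + 80 + 84 + 120 + 560 + 840 = 1760.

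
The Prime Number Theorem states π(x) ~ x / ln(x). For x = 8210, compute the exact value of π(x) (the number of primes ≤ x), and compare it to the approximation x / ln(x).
π(8210) = 1029;  x/ln(x) ≈ 910.90;  relative error ≈ 11.48%.

Directly count primes up to 8210: π(8210) = 1029. The PNT approximation gives 8210/ln(8210) ≈ 8210/9.01311 ≈ 910.90. Relative error (π(x) − x/ln(x)) / π(x) ≈ 11.48%; the approximation is known to undercount slightly (Li(x) is a better estimate).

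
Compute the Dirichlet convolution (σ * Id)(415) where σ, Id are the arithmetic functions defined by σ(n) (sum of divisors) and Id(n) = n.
(σ * Id)(415) = 1837

Divisors of 415: [1, 5, 83, 415]. For each d | 415:
  d = 1: σ(1) · Id(415/1) = 1 · 415 = 415
  d = 5: σ(5) · Id(415/5) = 6 · 83 = 498
  d = 83: σ(83) · Id(415/83) = 84 · 5 = 420
  d = 415: σ(415) · Id(415/415) = 504 · 1 = 504
Summing: (σ * Id)(415) = 415 + 498 + 420 + 504 = 1837.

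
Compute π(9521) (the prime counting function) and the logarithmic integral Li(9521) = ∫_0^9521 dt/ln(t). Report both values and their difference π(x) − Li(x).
π(9521) = 1179;  Li(9521) ≈ 1193.99;  π(x) − Li(x) ≈ -14.99.

Direct count of primes ≤ 9521 gives π(9521) = 1179. Numerical evaluation of the logarithmic integral gives Li(9521) ≈ 1193.99. The difference π(x) − Li(x) ≈ -14.99 is typically negative for small/moderate x (Li(x) overestimates), though Littlewood's theorem shows this sign changes infinitely often.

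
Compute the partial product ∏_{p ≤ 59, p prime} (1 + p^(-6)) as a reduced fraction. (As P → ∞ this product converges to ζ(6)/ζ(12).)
∏ = 15208164362828403658148964619279112555962623197017564159533315284245673252712693579875969187856000000/14952583309331613601270624305866697838298339465266429234833578634476621111163572328947624655858571977

The primes p ≤ 59 are [2, 3, 5, 7, 11, 13, 17, 19, 23, 29, 31, 37, 41, 43, 47, 53, 59]. For each, (1 + 1/p^6) = (p^6 + 1)/p^6. Multiplying these fractions over p ∈ [2, 3, 5, 7, 11, 13, 17, 19, 23, 29, 31, 37, 41, 43, 47, 53, 59] gives 15208164362828403658148964619279112555962623197017564159533315284245673252712693579875969187856000000/14952583309331613601270624305866697838298339465266429234833578634476621111163572328947624655858571977. (In the limit P → ∞ this tends to ζ(6)/ζ(12).)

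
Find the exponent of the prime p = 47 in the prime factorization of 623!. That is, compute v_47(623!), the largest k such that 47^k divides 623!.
v_47(623!) = 13

Legendre's formula: v_p(n!) = Σ_{k ≥ 1} ⌊n / p^k⌋. For p = 47, n = 623, the terms are:
  ⌊623/47^1⌋ = ⌊623/47⌋ = 13
(the next term ⌊623/47^2⌋ = 0, terminating the sum). Summing: v_47(623!) = 13 = 13.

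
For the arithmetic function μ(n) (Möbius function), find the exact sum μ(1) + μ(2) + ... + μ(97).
Σ_{n ≤ 97} μ(n) = 1

Compute μ(n) for each 1 ≤ n ≤ 97: μ(1) = 1, μ(2) = -1, μ(3) = -1, μ(4) = 0, μ(5) = -1, μ(6) = 1, μ(7) = -1, μ(8) = 0, μ(9) = 0, μ(10) = 1, μ(11) = -1, μ(12) = 0, μ(13) = -1, μ(14) = 1, μ(15) = 1, μ(16) = 0, μ(17) = -1, μ(18) = 0, μ(19) = -1, μ(20) = 0, μ(21) = 1, μ(22) = 1, μ(23) = -1, μ(24) = 0, μ(25) = 0, μ(26) = 1, μ(27) = 0, μ(28) = 0, μ(29) = -1, μ(30) = -1, μ(31) = -1, μ(32) = 0, μ(33) = 1, μ(34) = 1, μ(35) = 1, μ(36) = 0, μ(37) = -1, μ(38) = 1, μ(39) = 1, μ(40) = 0, μ(41) = -1, μ(42) = -1, μ(43) = -1, μ(44) = 0, μ(45) = 0, μ(46) = 1, μ(47) = -1, μ(48) = 0, μ(49) = 0, μ(50) = 0, μ(51) = 1, μ(52) = 0, μ(53) = -1, μ(54) = 0, μ(55) = 1, μ(56) = 0, μ(57) = 1, μ(58) = 1, μ(59) = -1, μ(60) = 0, μ(61) = -1, μ(62) = 1, μ(63) = 0, μ(64) = 0, μ(65) = 1, μ(66) = -1, μ(67) = -1, μ(68) = 0, μ(69) = 1, μ(70) = -1, μ(71) = -1, μ(72) = 0, μ(73) = -1, μ(74) = 1, μ(75) = 0, μ(76) = 0, μ(77) = 1, μ(78) = -1, μ(79) = -1, μ(80) = 0, μ(81) = 0, μ(82) = 1, μ(83) = -1, μ(84) = 0, μ(85) = 1, μ(86) = 1, μ(87) = 1, μ(88) = 0, μ(89) = -1, μ(90) = 0, μ(91) = 1, μ(92) = 0, μ(93) = 1, μ(94) = 1, μ(95) = 1, μ(96) = 0, μ(97) = -1. Summing all 97 values: 1. (Mertens function M(x) = Σ_{n ≤ x} μ(n); on average M(x) should be small (PNT ⟺ M(x) = o(x)).)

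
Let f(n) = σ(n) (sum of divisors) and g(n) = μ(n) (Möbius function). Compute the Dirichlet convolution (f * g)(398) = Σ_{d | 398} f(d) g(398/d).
(σ * μ)(398) = 398

Divisors of 398: [1, 2, 199, 398]. For each d | 398:
  d = 1: σ(1) · μ(398/1) = 1 · 1 = 1
  d = 2: σ(2) · μ(398/2) = 3 · -1 = -3
  d = 199: σ(199) · μ(398/199) = 200 · -1 = -200
  d = 398: σ(398) · μ(398/398) = 600 · 1 = 600
Summing: (σ * μ)(398) = 1 + -3 + -200 + 600 = 398.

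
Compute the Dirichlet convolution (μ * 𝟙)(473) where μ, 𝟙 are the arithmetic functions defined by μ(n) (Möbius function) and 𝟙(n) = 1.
(μ * 𝟙)(473) = 0

Divisors of 473: [1, 11, 43, 473]. For each d | 473:
  d = 1: μ(1) · 𝟙(473/1) = 1 · 1 = 1
  d = 11: μ(11) · 𝟙(473/11) = -1 · 1 = -1
  d = 43: μ(43) · 𝟙(473/43) = -1 · 1 = -1
  d = 473: μ(473) · 𝟙(473/473) = 1 · 1 = 1
Summing: (μ * 𝟙)(473) = 1 + -1 + -1 + 1 = 0.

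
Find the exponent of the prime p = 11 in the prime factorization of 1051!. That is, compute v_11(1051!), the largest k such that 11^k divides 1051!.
v_11(1051!) = 103

Legendre's formula: v_p(n!) = Σ_{k ≥ 1} ⌊n / p^k⌋. For p = 11, n = 1051, the terms are:
  ⌊1051/11^1⌋ = ⌊1051/11⌋ = 95
  ⌊1051/11^2⌋ = ⌊1051/121⌋ = 8
(the next term ⌊1051/11^3⌋ = 0, terminating the sum). Summing: v_11(1051!) = 95 + 8 = 103.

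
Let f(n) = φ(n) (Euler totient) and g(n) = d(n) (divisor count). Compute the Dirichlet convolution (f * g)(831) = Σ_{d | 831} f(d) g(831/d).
(φ * d)(831) = 1112

Divisors of 831: [1, 3, 277, 831]. For each d | 831:
  d = 1: φ(1) · d(831/1) = 1 · 4 = 4
  d = 3: φ(3) · d(831/3) = 2 · 2 = 4
  d = 277: φ(277) · d(831/277) = 276 · 2 = 552
  d = 831: φ(831) · d(831/831) = 552 · 1 = 552
Summing: (φ * d)(831) = 4 + 4 + 552 + 552 = 1112.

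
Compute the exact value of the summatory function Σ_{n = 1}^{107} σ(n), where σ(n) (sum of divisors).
Σ_{n ≤ 107} σ(n) = 9393

Compute σ(n) for each 1 ≤ n ≤ 107: σ(1) = 1, σ(2) = 3, σ(3) = 4, σ(4) = 7, σ(5) = 6, σ(6) = 12, σ(7) = 8, σ(8) = 15, σ(9) = 13, σ(10) = 18, σ(11) = 12, σ(12) = 28, σ(13) = 14, σ(14) = 24, σ(15) = 24, σ(16) = 31, σ(17) = 18, σ(18) = 39, σ(19) = 20, σ(20) = 42, σ(21) = 32, σ(22) = 36, σ(23) = 24, σ(24) = 60, σ(25) = 31, σ(26) = 42, σ(27) = 40, σ(28) = 56, σ(29) = 30, σ(30) = 72, σ(31) = 32, σ(32) = 63, σ(33) = 48, σ(34) = 54, σ(35) = 48, σ(36) = 91, σ(37) = 38, σ(38) = 60, σ(39) = 56, σ(40) = 90, σ(41) = 42, σ(42) = 96, σ(43) = 44, σ(44) = 84, σ(45) = 78, σ(46) = 72, σ(47) = 48, σ(48) = 124, σ(49) = 57, σ(50) = 93, σ(51) = 72, σ(52) = 98, σ(53) = 54, σ(54) = 120, σ(55) = 72, σ(56) = 120, σ(57) = 80, σ(58) = 90, σ(59) = 60, σ(60) = 168, σ(61) = 62, σ(62) = 96, σ(63) = 104, σ(64) = 127, σ(65) = 84, σ(66) = 144, σ(67) = 68, σ(68) = 126, σ(69) = 96, σ(70) = 144, σ(71) = 72, σ(72) = 195, σ(73) = 74, σ(74) = 114, σ(75) = 124, σ(76) = 140, σ(77) = 96, σ(78) = 168, σ(79) = 80, σ(80) = 186, σ(81) = 121, σ(82) = 126, σ(83) = 84, σ(84) = 224, σ(85) = 108, σ(86) = 132, σ(87) = 120, σ(88) = 180, σ(89) = 90, σ(90) = 234, σ(91) = 112, σ(92) = 168, σ(93) = 128, σ(94) = 144, σ(95) = 120, σ(96) = 252, σ(97) = 98, σ(98) = 171, σ(99) = 156, σ(100) = 217, σ(101) = 102, σ(102) = 216, σ(103) = 104, σ(104) = 210, σ(105) = 192, σ(106) = 162, σ(107) = 108. Summing all 107 values: 9393. (Average order: Σ_{n ≤ x} σ(n) ~ (π²/12) x². For x = 107, (π²/12)·107² ≈ 9416.43.)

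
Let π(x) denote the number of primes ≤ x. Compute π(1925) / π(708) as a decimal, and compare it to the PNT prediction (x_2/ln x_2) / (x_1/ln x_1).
π(1925)/π(708) = 293/126 ≈ 2.3254;  PNT prediction ≈ 2.3593.

π(708) = 126 and π(1925) = 293, so π(1925)/π(708) ≈ 2.3254. The PNT-predicted ratio is (1925/ln(1925)) / (708/ln(708)) ≈ 2.3593. The two agree to within a few percent, as expected.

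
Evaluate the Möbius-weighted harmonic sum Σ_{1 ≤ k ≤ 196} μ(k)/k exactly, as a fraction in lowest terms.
Σ μ(k)/k = -43277238338814707352435871087729404219364080007991120795068950289487278357/2094340804123062964635950016266159511607730554966537454865305011530672742866

Values of μ(k) for 1 ≤ k ≤ 196: μ(1) = 1, μ(2) = -1, μ(3) = -1, μ(5) = -1, μ(6) = 1, μ(7) = -1, μ(10) = 1, μ(11) = -1, μ(13) = -1, μ(14) = 1, μ(15) = 1, μ(17) = -1, μ(19) = -1, μ(21) = 1, μ(22) = 1, μ(23) = -1, μ(26) = 1, μ(29) = -1, μ(30) = -1, μ(31) = -1, μ(33) = 1, μ(34) = 1, μ(35) = 1, μ(37) = -1, μ(38) = 1, μ(39) = 1, μ(41) = -1, μ(42) = -1, μ(43) = -1, μ(46) = 1, μ(47) = -1, μ(51) = 1, μ(53) = -1, μ(55) = 1, μ(57) = 1, μ(58) = 1, μ(59) = -1, μ(61) = -1, μ(62) = 1, μ(65) = 1, μ(66) = -1, μ(67) = -1, μ(69) = 1, μ(70) = -1, μ(71) = -1, μ(73) = -1, μ(74) = 1, μ(77) = 1, μ(78) = -1, μ(79) = -1, μ(82) = 1, μ(83) = -1, μ(85) = 1, μ(86) = 1, μ(87) = 1, μ(89) = -1, μ(91) = 1, μ(93) = 1, μ(94) = 1, μ(95) = 1, μ(97) = -1, μ(101) = -1, μ(102) = -1, μ(103) = -1, μ(105) = -1, μ(106) = 1, μ(107) = -1, μ(109) = -1, μ(110) = -1, μ(111) = 1, μ(113) = -1, μ(114) = -1, μ(115) = 1, μ(118) = 1, μ(119) = 1, μ(122) = 1, μ(123) = 1, μ(127) = -1, μ(129) = 1, μ(130) = -1, μ(131) = -1, μ(133) = 1, μ(134) = 1, μ(137) = -1, μ(138) = -1, μ(139) = -1, μ(141) = 1, μ(142) = 1, μ(143) = 1, μ(145) = 1, μ(146) = 1, μ(149) = -1, μ(151) = -1, μ(154) = -1, μ(155) = 1, μ(157) = -1, μ(158) = 1, μ(159) = 1, μ(161) = 1, μ(163) = -1, μ(165) = -1, μ(166) = 1, μ(167) = -1, μ(170) = -1, μ(173) = -1, μ(174) = -1, μ(177) = 1, μ(178) = 1, μ(179) = -1, μ(181) = -1, μ(182) = -1, μ(183) = 1, μ(185) = 1, μ(186) = -1, μ(187) = 1, μ(190) = -1, μ(191) = -1, μ(193) = -1, μ(194) = 1, μ(195) = -1, with μ = 0 on non-squarefree integers. Summing μ(k)/k for k where μ(k) ≠ 0 gives -43277238338814707352435871087729404219364080007991120795068950289487278357/2094340804123062964635950016266159511607730554966537454865305011530672742866 ≈ -0.0207. (PNT ⟺ this sum → 0 as n → ∞.)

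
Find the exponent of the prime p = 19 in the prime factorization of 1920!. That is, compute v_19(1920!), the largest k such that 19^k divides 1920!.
v_19(1920!) = 106

Legendre's formula: v_p(n!) = Σ_{k ≥ 1} ⌊n / p^k⌋. For p = 19, n = 1920, the terms are:
  ⌊1920/19^1⌋ = ⌊1920/19⌋ = 101
  ⌊1920/19^2⌋ = ⌊1920/361⌋ = 5
(the next term ⌊1920/19^3⌋ = 0, terminating the sum). Summing: v_19(1920!) = 101 + 5 = 106.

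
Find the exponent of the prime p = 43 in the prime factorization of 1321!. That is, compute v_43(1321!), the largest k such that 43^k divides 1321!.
v_43(1321!) = 30

Legendre's formula: v_p(n!) = Σ_{k ≥ 1} ⌊n / p^k⌋. For p = 43, n = 1321, the terms are:
  ⌊1321/43^1⌋ = ⌊1321/43⌋ = 30
(the next term ⌊1321/43^2⌋ = 0, terminating the sum). Summing: v_43(1321!) = 30 = 30.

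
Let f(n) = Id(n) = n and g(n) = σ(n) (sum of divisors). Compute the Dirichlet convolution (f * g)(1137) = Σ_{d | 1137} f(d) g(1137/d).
(Id * σ)(1137) = 5313

Divisors of 1137: [1, 3, 379, 1137]. For each d | 1137:
  d = 1: Id(1) · σ(1137/1) = 1 · 1520 = 1520
  d = 3: Id(3) · σ(1137/3) = 3 · 380 = 1140
  d = 379: Id(379) · σ(1137/379) = 379 · 4 = 1516
  d = 1137: Id(1137) · σ(1137/1137) = 1137 · 1 = 1137
Summing: (Id * σ)(1137) = 1520 + 1140 + 1516 + 1137 = 5313.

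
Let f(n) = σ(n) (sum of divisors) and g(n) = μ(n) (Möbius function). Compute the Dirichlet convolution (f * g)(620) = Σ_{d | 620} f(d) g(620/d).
(σ * μ)(620) = 620

Divisors of 620: [1, 2, 4, 5, 10, 20, 31, 62, 124, 155, 310, 620]. For each d | 620:
  d = 1: σ(1) · μ(620/1) = 1 · 0 = 0
  d = 2: σ(2) · μ(620/2) = 3 · -1 = -3
  d = 4: σ(4) · μ(620/4) = 7 · 1 = 7
  d = 5: σ(5) · μ(620/5) = 6 · 0 = 0
  d = 10: σ(10) · μ(620/10) = 18 · 1 = 18
  d = 20: σ(20) · μ(620/20) = 42 · -1 = -42
  d = 31: σ(31) · μ(620/31) = 32 · 0 = 0
  d = 62: σ(62) · μ(620/62) = 96 · 1 = 96
  d = 124: σ(124) · μ(620/124) = 224 · -1 = -224
  d = 155: σ(155) · μ(620/155) = 192 · 0 = 0
  d = 310: σ(310) · μ(620/310) = 576 · -1 = -576
  d = 620: σ(620) · μ(620/620) = 1344 · 1 = 1344
Summing: (σ * μ)(620) = 0 + -3 + 7 + 0 + 18 + -42 + 0 + 96 + -224 + 0 + -576 + 1344 = 620.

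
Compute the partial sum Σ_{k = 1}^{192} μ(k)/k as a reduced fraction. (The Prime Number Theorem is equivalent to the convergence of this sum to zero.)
Σ μ(k)/k = -420739552915294928774241207455396214980695624016399287527924921993022991/27128766892785789697356865495675641342069048639462920399809650408428403405

Values of μ(k) for 1 ≤ k ≤ 192: μ(1) = 1, μ(2) = -1, μ(3) = -1, μ(5) = -1, μ(6) = 1, μ(7) = -1, μ(10) = 1, μ(11) = -1, μ(13) = -1, μ(14) = 1, μ(15) = 1, μ(17) = -1, μ(19) = -1, μ(21) = 1, μ(22) = 1, μ(23) = -1, μ(26) = 1, μ(29) = -1, μ(30) = -1, μ(31) = -1, μ(33) = 1, μ(34) = 1, μ(35) = 1, μ(37) = -1, μ(38) = 1, μ(39) = 1, μ(41) = -1, μ(42) = -1, μ(43) = -1, μ(46) = 1, μ(47) = -1, μ(51) = 1, μ(53) = -1, μ(55) = 1, μ(57) = 1, μ(58) = 1, μ(59) = -1, μ(61) = -1, μ(62) = 1, μ(65) = 1, μ(66) = -1, μ(67) = -1, μ(69) = 1, μ(70) = -1, μ(71) = -1, μ(73) = -1, μ(74) = 1, μ(77) = 1, μ(78) = -1, μ(79) = -1, μ(82) = 1, μ(83) = -1, μ(85) = 1, μ(86) = 1, μ(87) = 1, μ(89) = -1, μ(91) = 1, μ(93) = 1, μ(94) = 1, μ(95) = 1, μ(97) = -1, μ(101) = -1, μ(102) = -1, μ(103) = -1, μ(105) = -1, μ(106) = 1, μ(107) = -1, μ(109) = -1, μ(110) = -1, μ(111) = 1, μ(113) = -1, μ(114) = -1, μ(115) = 1, μ(118) = 1, μ(119) = 1, μ(122) = 1, μ(123) = 1, μ(127) = -1, μ(129) = 1, μ(130) = -1, μ(131) = -1, μ(133) = 1, μ(134) = 1, μ(137) = -1, μ(138) = -1, μ(139) = -1, μ(141) = 1, μ(142) = 1, μ(143) = 1, μ(145) = 1, μ(146) = 1, μ(149) = -1, μ(151) = -1, μ(154) = -1, μ(155) = 1, μ(157) = -1, μ(158) = 1, μ(159) = 1, μ(161) = 1, μ(163) = -1, μ(165) = -1, μ(166) = 1, μ(167) = -1, μ(170) = -1, μ(173) = -1, μ(174) = -1, μ(177) = 1, μ(178) = 1, μ(179) = -1, μ(181) = -1, μ(182) = -1, μ(183) = 1, μ(185) = 1, μ(186) = -1, μ(187) = 1, μ(190) = -1, μ(191) = -1, with μ = 0 on non-squarefree integers. Summing μ(k)/k for k where μ(k) ≠ 0 gives -420739552915294928774241207455396214980695624016399287527924921993022991/27128766892785789697356865495675641342069048639462920399809650408428403405 ≈ -0.0155. (PNT ⟺ this sum → 0 as n → ∞.)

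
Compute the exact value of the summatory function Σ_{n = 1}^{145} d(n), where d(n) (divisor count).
Σ_{n ≤ 145} d(n) = 750

Compute d(n) for each 1 ≤ n ≤ 145: d(1) = 1, d(2) = 2, d(3) = 2, d(4) = 3, d(5) = 2, d(6) = 4, d(7) = 2, d(8) = 4, d(9) = 3, d(10) = 4, d(11) = 2, d(12) = 6, d(13) = 2, d(14) = 4, d(15) = 4, d(16) = 5, d(17) = 2, d(18) = 6, d(19) = 2, d(20) = 6, d(21) = 4, d(22) = 4, d(23) = 2, d(24) = 8, d(25) = 3, d(26) = 4, d(27) = 4, d(28) = 6, d(29) = 2, d(30) = 8, d(31) = 2, d(32) = 6, d(33) = 4, d(34) = 4, d(35) = 4, d(36) = 9, d(37) = 2, d(38) = 4, d(39) = 4, d(40) = 8, d(41) = 2, d(42) = 8, d(43) = 2, d(44) = 6, d(45) = 6, d(46) = 4, d(47) = 2, d(48) = 10, d(49) = 3, d(50) = 6, d(51) = 4, d(52) = 6, d(53) = 2, d(54) = 8, d(55) = 4, d(56) = 8, d(57) = 4, d(58) = 4, d(59) = 2, d(60) = 12, d(61) = 2, d(62) = 4, d(63) = 6, d(64) = 7, d(65) = 4, d(66) = 8, d(67) = 2, d(68) = 6, d(69) = 4, d(70) = 8, d(71) = 2, d(72) = 12, d(73) = 2, d(74) = 4, d(75) = 6, d(76) = 6, d(77) = 4, d(78) = 8, d(79) = 2, d(80) = 10, d(81) = 5, d(82) = 4, d(83) = 2, d(84) = 12, d(85) = 4, d(86) = 4, d(87) = 4, d(88) = 8, d(89) = 2, d(90) = 12, d(91) = 4, d(92) = 6, d(93) = 4, d(94) = 4, d(95) = 4, d(96) = 12, d(97) = 2, d(98) = 6, d(99) = 6, d(100) = 9, d(101) = 2, d(102) = 8, d(103) = 2, d(104) = 8, d(105) = 8, d(106) = 4, d(107) = 2, d(108) = 12, d(109) = 2, d(110) = 8, d(111) = 4, d(112) = 10, d(113) = 2, d(114) = 8, d(115) = 4, d(116) = 6, d(117) = 6, d(118) = 4, d(119) = 4, d(120) = 16, d(121) = 3, d(122) = 4, d(123) = 4, d(124) = 6, d(125) = 4, d(126) = 12, d(127) = 2, d(128) = 8, d(129) = 4, d(130) = 8, d(131) = 2, d(132) = 12, d(133) = 4, d(134) = 4, d(135) = 8, d(136) = 8, d(137) = 2, d(138) = 8, d(139) = 2, d(140) = 12, d(141) = 4, d(142) = 4, d(143) = 4, d(144) = 15, d(145) = 4. Summing all 145 values: 750. (Dirichlet's divisor formula: Σ_{n ≤ x} d(n) = x ln(x) + (2γ − 1) x + O(√x). For x = 145, the asymptotic estimate is ≈ 744.02.)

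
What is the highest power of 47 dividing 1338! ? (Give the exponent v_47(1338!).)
v_47(1338!) = 28

Legendre's formula: v_p(n!) = Σ_{k ≥ 1} ⌊n / p^k⌋. For p = 47, n = 1338, the terms are:
  ⌊1338/47^1⌋ = ⌊1338/47⌋ = 28
(the next term ⌊1338/47^2⌋ = 0, terminating the sum). Summing: v_47(1338!) = 28 = 28.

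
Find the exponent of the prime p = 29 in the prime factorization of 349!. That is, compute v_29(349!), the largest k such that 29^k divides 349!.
v_29(349!) = 12

Legendre's formula: v_p(n!) = Σ_{k ≥ 1} ⌊n / p^k⌋. For p = 29, n = 349, the terms are:
  ⌊349/29^1⌋ = ⌊349/29⌋ = 12
(the next term ⌊349/29^2⌋ = 0, terminating the sum). Summing: v_29(349!) = 12 = 12.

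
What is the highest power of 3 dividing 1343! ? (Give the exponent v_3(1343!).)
v_3(1343!) = 667

Legendre's formula: v_p(n!) = Σ_{k ≥ 1} ⌊n / p^k⌋. For p = 3, n = 1343, the terms are:
  ⌊1343/3^1⌋ = ⌊1343/3⌋ = 447
  ⌊1343/3^2⌋ = ⌊1343/9⌋ = 149
  ⌊1343/3^3⌋ = ⌊1343/27⌋ = 49
  ⌊1343/3^4⌋ = ⌊1343/81⌋ = 16
  ⌊1343/3^5⌋ = ⌊1343/243⌋ = 5
  ⌊1343/3^6⌋ = ⌊1343/729⌋ = 1
(the next term ⌊1343/3^7⌋ = 0, terminating the sum). Summing: v_3(1343!) = 447 + 149 + 49 + 16 + 5 + 1 = 667.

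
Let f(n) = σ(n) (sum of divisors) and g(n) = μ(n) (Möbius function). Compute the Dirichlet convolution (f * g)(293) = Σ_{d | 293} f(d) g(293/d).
(σ * μ)(293) = 293

Divisors of 293: [1, 293]. For each d | 293:
  d = 1: σ(1) · μ(293/1) = 1 · -1 = -1
  d = 293: σ(293) · μ(293/293) = 294 · 1 = 294
Summing: (σ * μ)(293) = -1 + 294 = 293.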